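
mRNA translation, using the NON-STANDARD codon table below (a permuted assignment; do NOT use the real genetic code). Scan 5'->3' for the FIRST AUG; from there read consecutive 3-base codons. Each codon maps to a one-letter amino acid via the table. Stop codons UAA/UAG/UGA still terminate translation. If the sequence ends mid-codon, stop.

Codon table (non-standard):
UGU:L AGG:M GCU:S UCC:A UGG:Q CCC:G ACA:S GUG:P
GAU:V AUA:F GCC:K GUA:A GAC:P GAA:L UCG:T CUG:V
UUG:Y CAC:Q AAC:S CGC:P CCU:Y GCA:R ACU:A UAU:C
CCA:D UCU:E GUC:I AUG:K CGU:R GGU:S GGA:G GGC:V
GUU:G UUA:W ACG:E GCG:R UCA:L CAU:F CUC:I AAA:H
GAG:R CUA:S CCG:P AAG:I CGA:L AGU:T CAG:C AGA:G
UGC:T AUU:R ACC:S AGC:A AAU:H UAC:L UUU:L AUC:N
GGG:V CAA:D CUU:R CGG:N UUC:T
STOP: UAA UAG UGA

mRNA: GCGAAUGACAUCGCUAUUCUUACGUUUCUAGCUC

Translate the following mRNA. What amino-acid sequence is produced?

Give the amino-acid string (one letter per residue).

start AUG at pos 4
pos 4: AUG -> K; peptide=K
pos 7: ACA -> S; peptide=KS
pos 10: UCG -> T; peptide=KST
pos 13: CUA -> S; peptide=KSTS
pos 16: UUC -> T; peptide=KSTST
pos 19: UUA -> W; peptide=KSTSTW
pos 22: CGU -> R; peptide=KSTSTWR
pos 25: UUC -> T; peptide=KSTSTWRT
pos 28: UAG -> STOP

Answer: KSTSTWRT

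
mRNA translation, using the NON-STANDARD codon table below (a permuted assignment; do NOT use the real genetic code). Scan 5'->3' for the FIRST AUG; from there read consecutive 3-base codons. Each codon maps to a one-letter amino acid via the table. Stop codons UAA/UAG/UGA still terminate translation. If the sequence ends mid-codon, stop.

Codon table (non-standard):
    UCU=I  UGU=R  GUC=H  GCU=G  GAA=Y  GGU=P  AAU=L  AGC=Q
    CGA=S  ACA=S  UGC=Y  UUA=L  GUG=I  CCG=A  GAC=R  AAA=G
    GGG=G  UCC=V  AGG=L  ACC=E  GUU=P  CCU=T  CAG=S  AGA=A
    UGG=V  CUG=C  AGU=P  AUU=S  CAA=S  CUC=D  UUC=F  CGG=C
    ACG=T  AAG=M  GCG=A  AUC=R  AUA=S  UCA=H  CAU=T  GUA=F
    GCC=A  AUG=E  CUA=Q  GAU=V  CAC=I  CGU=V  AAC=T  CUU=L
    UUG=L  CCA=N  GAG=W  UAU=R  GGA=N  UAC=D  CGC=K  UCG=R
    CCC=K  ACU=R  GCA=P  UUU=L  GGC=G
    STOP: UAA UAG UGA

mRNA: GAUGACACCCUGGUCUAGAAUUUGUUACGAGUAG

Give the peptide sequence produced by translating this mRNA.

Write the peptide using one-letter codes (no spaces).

start AUG at pos 1
pos 1: AUG -> E; peptide=E
pos 4: ACA -> S; peptide=ES
pos 7: CCC -> K; peptide=ESK
pos 10: UGG -> V; peptide=ESKV
pos 13: UCU -> I; peptide=ESKVI
pos 16: AGA -> A; peptide=ESKVIA
pos 19: AUU -> S; peptide=ESKVIAS
pos 22: UGU -> R; peptide=ESKVIASR
pos 25: UAC -> D; peptide=ESKVIASRD
pos 28: GAG -> W; peptide=ESKVIASRDW
pos 31: UAG -> STOP

Answer: ESKVIASRDW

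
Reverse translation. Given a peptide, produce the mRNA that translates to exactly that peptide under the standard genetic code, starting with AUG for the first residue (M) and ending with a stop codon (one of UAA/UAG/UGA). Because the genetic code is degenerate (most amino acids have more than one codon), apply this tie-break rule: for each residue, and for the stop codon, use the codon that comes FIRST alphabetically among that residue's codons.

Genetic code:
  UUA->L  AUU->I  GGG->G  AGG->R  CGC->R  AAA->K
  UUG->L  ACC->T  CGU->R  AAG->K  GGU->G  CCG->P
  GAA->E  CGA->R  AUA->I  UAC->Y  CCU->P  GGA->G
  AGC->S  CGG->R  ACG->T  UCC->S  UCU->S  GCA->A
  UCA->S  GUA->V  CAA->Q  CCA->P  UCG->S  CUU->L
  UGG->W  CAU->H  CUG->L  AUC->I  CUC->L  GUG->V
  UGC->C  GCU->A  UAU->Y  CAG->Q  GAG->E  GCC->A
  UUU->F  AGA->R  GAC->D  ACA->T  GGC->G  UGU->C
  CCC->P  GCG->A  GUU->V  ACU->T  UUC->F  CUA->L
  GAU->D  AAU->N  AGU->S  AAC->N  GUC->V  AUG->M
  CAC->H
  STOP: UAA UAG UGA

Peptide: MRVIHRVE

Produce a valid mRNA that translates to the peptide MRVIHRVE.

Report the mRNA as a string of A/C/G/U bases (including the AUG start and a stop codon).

Answer: mRNA: AUGAGAGUAAUACACAGAGUAGAAUAA

Derivation:
residue 1: M -> AUG (start codon)
residue 2: R codons sorted = AGA,AGG,CGA,CGC,CGG,CGU -> pick first = AGA
residue 3: V codons sorted = GUA,GUC,GUG,GUU -> pick first = GUA
residue 4: I codons sorted = AUA,AUC,AUU -> pick first = AUA
residue 5: H codons sorted = CAC,CAU -> pick first = CAC
residue 6: R codons sorted = AGA,AGG,CGA,CGC,CGG,CGU -> pick first = AGA
residue 7: V codons sorted = GUA,GUC,GUG,GUU -> pick first = GUA
residue 8: E codons sorted = GAA,GAG -> pick first = GAA
terminator: stop codons sorted = UAA,UAG,UGA -> pick first = UAA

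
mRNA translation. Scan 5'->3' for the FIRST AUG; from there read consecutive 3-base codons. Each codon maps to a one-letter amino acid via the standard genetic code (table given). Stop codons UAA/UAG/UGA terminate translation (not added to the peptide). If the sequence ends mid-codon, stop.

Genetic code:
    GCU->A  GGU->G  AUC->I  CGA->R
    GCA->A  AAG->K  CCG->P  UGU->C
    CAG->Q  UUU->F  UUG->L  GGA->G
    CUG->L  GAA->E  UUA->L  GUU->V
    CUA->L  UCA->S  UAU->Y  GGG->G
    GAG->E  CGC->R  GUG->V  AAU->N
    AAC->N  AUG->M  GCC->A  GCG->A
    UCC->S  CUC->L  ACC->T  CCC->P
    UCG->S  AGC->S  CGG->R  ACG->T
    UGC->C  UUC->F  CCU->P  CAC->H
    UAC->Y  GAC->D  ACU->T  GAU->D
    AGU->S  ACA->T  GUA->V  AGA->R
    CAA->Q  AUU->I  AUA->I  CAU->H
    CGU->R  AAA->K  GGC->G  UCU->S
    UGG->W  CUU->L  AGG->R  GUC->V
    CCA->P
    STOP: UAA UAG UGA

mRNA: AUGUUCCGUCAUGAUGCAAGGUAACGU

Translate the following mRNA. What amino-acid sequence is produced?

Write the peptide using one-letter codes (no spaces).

Answer: MFRHDAR

Derivation:
start AUG at pos 0
pos 0: AUG -> M; peptide=M
pos 3: UUC -> F; peptide=MF
pos 6: CGU -> R; peptide=MFR
pos 9: CAU -> H; peptide=MFRH
pos 12: GAU -> D; peptide=MFRHD
pos 15: GCA -> A; peptide=MFRHDA
pos 18: AGG -> R; peptide=MFRHDAR
pos 21: UAA -> STOP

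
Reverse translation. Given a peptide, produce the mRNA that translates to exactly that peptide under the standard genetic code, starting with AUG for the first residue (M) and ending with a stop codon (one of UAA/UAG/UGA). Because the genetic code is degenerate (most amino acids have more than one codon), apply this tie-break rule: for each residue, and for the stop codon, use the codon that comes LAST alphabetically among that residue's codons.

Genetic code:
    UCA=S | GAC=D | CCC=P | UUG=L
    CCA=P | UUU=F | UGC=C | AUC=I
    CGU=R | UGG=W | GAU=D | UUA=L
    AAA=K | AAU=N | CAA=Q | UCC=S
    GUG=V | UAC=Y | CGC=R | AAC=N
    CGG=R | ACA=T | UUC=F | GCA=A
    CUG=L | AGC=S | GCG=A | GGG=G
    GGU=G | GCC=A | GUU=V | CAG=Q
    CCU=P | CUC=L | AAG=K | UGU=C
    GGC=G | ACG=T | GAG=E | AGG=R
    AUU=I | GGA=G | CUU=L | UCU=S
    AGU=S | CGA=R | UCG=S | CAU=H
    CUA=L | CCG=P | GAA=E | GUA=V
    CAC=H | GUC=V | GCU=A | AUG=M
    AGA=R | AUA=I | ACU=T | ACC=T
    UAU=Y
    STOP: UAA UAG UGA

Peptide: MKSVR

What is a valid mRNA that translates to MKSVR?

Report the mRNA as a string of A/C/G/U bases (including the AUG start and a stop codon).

Answer: mRNA: AUGAAGUCUGUUCGUUGA

Derivation:
residue 1: M -> AUG (start codon)
residue 2: K codons sorted = AAA,AAG -> pick last = AAG
residue 3: S codons sorted = AGC,AGU,UCA,UCC,UCG,UCU -> pick last = UCU
residue 4: V codons sorted = GUA,GUC,GUG,GUU -> pick last = GUU
residue 5: R codons sorted = AGA,AGG,CGA,CGC,CGG,CGU -> pick last = CGU
terminator: stop codons sorted = UAA,UAG,UGA -> pick last = UGA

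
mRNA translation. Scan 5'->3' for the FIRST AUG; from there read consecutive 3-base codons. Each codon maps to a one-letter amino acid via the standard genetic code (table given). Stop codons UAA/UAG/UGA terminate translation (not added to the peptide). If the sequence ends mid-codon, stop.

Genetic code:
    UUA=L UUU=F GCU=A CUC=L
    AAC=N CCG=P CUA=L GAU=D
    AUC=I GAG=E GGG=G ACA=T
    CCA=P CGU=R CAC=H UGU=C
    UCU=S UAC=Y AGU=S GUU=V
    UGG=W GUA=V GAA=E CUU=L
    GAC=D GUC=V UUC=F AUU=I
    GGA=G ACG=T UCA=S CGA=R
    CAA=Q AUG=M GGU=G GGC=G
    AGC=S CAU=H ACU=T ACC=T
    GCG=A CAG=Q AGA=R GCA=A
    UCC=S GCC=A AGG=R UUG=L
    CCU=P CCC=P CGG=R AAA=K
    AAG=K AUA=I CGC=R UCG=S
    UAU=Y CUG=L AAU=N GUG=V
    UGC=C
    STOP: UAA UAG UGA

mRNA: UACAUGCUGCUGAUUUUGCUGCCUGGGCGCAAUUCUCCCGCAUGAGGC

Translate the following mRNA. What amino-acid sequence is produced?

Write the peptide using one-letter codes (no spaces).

start AUG at pos 3
pos 3: AUG -> M; peptide=M
pos 6: CUG -> L; peptide=ML
pos 9: CUG -> L; peptide=MLL
pos 12: AUU -> I; peptide=MLLI
pos 15: UUG -> L; peptide=MLLIL
pos 18: CUG -> L; peptide=MLLILL
pos 21: CCU -> P; peptide=MLLILLP
pos 24: GGG -> G; peptide=MLLILLPG
pos 27: CGC -> R; peptide=MLLILLPGR
pos 30: AAU -> N; peptide=MLLILLPGRN
pos 33: UCU -> S; peptide=MLLILLPGRNS
pos 36: CCC -> P; peptide=MLLILLPGRNSP
pos 39: GCA -> A; peptide=MLLILLPGRNSPA
pos 42: UGA -> STOP

Answer: MLLILLPGRNSPA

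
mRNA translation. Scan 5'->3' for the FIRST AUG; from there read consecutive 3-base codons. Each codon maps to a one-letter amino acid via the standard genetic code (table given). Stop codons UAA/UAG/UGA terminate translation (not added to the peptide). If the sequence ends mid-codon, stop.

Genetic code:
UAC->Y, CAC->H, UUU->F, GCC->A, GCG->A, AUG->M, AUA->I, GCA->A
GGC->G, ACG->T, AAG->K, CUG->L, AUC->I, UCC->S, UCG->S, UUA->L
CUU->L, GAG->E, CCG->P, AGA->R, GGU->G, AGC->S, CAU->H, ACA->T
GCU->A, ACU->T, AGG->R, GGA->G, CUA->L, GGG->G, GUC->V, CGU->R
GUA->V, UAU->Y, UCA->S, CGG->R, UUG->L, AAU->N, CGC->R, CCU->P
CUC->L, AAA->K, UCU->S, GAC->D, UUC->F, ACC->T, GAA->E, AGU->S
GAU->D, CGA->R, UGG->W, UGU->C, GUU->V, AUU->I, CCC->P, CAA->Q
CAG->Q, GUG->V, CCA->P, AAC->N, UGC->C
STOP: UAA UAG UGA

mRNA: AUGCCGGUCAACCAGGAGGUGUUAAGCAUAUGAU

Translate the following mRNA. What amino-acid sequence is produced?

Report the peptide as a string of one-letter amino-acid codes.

start AUG at pos 0
pos 0: AUG -> M; peptide=M
pos 3: CCG -> P; peptide=MP
pos 6: GUC -> V; peptide=MPV
pos 9: AAC -> N; peptide=MPVN
pos 12: CAG -> Q; peptide=MPVNQ
pos 15: GAG -> E; peptide=MPVNQE
pos 18: GUG -> V; peptide=MPVNQEV
pos 21: UUA -> L; peptide=MPVNQEVL
pos 24: AGC -> S; peptide=MPVNQEVLS
pos 27: AUA -> I; peptide=MPVNQEVLSI
pos 30: UGA -> STOP

Answer: MPVNQEVLSI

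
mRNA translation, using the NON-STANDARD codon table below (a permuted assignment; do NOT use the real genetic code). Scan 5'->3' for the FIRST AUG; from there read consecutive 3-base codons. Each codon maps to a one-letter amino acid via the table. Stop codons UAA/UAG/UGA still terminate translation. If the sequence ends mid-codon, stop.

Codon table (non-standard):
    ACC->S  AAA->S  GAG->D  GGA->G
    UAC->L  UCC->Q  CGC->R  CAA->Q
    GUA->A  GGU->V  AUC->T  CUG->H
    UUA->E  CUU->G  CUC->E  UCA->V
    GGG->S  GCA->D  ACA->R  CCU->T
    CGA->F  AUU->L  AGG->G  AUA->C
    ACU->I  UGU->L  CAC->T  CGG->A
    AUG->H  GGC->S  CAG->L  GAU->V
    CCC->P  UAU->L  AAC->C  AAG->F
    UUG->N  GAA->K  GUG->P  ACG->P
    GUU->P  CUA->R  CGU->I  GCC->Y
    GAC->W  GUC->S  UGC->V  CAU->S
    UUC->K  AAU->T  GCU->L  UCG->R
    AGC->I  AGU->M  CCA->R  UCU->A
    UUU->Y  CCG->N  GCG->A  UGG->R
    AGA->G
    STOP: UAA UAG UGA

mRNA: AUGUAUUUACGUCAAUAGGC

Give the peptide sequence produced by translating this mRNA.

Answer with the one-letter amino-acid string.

Answer: HLEIQ

Derivation:
start AUG at pos 0
pos 0: AUG -> H; peptide=H
pos 3: UAU -> L; peptide=HL
pos 6: UUA -> E; peptide=HLE
pos 9: CGU -> I; peptide=HLEI
pos 12: CAA -> Q; peptide=HLEIQ
pos 15: UAG -> STOP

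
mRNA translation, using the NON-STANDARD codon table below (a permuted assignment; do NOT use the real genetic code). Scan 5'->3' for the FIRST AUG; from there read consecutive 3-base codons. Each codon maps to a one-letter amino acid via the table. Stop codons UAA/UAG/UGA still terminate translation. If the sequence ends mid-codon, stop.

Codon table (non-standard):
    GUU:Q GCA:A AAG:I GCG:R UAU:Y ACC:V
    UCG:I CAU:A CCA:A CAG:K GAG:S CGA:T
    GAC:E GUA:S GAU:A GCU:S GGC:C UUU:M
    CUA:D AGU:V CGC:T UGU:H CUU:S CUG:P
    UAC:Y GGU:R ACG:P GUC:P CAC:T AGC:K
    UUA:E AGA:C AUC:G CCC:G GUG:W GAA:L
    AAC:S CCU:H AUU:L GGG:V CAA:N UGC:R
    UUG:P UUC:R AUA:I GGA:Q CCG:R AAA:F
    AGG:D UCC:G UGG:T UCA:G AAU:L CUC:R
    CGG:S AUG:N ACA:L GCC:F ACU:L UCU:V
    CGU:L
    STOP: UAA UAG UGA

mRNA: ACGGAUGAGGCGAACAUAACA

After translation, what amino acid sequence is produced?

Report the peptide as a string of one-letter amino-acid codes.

Answer: NDTL

Derivation:
start AUG at pos 4
pos 4: AUG -> N; peptide=N
pos 7: AGG -> D; peptide=ND
pos 10: CGA -> T; peptide=NDT
pos 13: ACA -> L; peptide=NDTL
pos 16: UAA -> STOP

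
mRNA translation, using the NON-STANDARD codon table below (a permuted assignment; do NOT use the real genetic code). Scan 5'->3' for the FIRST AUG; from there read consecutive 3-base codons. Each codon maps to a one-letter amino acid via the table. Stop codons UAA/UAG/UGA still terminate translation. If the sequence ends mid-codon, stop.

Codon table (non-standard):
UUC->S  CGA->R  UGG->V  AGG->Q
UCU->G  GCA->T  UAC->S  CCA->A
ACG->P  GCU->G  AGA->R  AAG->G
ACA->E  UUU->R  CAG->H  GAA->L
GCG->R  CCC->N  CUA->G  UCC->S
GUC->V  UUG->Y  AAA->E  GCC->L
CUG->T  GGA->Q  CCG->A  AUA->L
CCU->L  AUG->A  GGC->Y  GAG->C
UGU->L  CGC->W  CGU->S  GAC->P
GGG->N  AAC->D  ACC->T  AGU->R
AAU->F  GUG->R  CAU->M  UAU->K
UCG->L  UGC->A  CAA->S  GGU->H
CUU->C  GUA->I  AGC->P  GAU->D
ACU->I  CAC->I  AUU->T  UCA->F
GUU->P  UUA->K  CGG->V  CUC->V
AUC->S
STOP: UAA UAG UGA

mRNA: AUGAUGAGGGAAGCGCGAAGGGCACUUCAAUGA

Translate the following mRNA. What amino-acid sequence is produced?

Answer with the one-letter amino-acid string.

start AUG at pos 0
pos 0: AUG -> A; peptide=A
pos 3: AUG -> A; peptide=AA
pos 6: AGG -> Q; peptide=AAQ
pos 9: GAA -> L; peptide=AAQL
pos 12: GCG -> R; peptide=AAQLR
pos 15: CGA -> R; peptide=AAQLRR
pos 18: AGG -> Q; peptide=AAQLRRQ
pos 21: GCA -> T; peptide=AAQLRRQT
pos 24: CUU -> C; peptide=AAQLRRQTC
pos 27: CAA -> S; peptide=AAQLRRQTCS
pos 30: UGA -> STOP

Answer: AAQLRRQTCS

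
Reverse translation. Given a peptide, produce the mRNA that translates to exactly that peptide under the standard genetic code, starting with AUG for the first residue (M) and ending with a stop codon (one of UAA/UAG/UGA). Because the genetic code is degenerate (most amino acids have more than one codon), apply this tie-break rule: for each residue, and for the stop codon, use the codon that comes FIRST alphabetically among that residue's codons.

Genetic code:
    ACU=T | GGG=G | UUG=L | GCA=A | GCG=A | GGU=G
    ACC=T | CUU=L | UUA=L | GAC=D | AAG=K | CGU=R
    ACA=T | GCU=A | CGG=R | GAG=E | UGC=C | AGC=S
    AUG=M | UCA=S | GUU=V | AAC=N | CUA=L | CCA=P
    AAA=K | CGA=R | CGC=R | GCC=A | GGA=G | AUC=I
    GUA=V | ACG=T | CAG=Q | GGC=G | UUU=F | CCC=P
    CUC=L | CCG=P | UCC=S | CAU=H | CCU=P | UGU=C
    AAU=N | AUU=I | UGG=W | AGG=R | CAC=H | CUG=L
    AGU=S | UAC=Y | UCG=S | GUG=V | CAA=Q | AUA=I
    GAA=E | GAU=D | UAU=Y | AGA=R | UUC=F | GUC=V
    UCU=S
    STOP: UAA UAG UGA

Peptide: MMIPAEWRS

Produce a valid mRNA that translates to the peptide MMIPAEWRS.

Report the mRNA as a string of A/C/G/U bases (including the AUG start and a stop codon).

Answer: mRNA: AUGAUGAUACCAGCAGAAUGGAGAAGCUAA

Derivation:
residue 1: M -> AUG (start codon)
residue 2: M -> AUG (only codon)
residue 3: I codons sorted = AUA,AUC,AUU -> pick first = AUA
residue 4: P codons sorted = CCA,CCC,CCG,CCU -> pick first = CCA
residue 5: A codons sorted = GCA,GCC,GCG,GCU -> pick first = GCA
residue 6: E codons sorted = GAA,GAG -> pick first = GAA
residue 7: W -> UGG (only codon)
residue 8: R codons sorted = AGA,AGG,CGA,CGC,CGG,CGU -> pick first = AGA
residue 9: S codons sorted = AGC,AGU,UCA,UCC,UCG,UCU -> pick first = AGC
terminator: stop codons sorted = UAA,UAG,UGA -> pick first = UAA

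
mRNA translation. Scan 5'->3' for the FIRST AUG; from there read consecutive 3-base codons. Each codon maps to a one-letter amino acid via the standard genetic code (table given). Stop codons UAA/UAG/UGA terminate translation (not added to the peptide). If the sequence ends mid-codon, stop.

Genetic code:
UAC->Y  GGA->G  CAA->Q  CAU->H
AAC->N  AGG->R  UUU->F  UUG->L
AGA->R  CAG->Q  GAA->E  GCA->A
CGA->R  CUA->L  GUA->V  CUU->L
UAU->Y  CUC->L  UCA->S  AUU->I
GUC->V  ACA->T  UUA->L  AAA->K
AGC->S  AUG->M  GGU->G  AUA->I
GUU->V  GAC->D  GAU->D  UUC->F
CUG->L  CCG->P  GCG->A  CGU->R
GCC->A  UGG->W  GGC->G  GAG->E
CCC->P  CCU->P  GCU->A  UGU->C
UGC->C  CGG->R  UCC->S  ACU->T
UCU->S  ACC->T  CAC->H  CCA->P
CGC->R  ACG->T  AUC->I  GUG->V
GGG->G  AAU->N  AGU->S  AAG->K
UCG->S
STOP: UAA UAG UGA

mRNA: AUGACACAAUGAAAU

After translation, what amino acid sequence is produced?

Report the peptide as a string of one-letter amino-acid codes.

start AUG at pos 0
pos 0: AUG -> M; peptide=M
pos 3: ACA -> T; peptide=MT
pos 6: CAA -> Q; peptide=MTQ
pos 9: UGA -> STOP

Answer: MTQ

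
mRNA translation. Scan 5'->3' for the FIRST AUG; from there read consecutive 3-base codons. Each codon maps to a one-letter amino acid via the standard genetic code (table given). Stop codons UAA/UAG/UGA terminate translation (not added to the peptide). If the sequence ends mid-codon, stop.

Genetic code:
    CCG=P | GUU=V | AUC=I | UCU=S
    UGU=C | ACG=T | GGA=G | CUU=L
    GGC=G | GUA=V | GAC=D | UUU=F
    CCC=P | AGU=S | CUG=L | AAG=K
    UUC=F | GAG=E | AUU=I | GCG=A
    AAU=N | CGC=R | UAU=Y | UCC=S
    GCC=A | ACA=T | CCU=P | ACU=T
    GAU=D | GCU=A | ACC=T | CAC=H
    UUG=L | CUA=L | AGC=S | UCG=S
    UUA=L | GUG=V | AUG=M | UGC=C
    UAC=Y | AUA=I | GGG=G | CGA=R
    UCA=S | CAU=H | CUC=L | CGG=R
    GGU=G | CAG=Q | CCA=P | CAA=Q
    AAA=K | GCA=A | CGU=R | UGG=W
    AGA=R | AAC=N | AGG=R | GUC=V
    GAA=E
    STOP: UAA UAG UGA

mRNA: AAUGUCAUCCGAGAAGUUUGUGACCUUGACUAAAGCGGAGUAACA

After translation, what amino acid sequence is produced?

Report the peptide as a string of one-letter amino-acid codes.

start AUG at pos 1
pos 1: AUG -> M; peptide=M
pos 4: UCA -> S; peptide=MS
pos 7: UCC -> S; peptide=MSS
pos 10: GAG -> E; peptide=MSSE
pos 13: AAG -> K; peptide=MSSEK
pos 16: UUU -> F; peptide=MSSEKF
pos 19: GUG -> V; peptide=MSSEKFV
pos 22: ACC -> T; peptide=MSSEKFVT
pos 25: UUG -> L; peptide=MSSEKFVTL
pos 28: ACU -> T; peptide=MSSEKFVTLT
pos 31: AAA -> K; peptide=MSSEKFVTLTK
pos 34: GCG -> A; peptide=MSSEKFVTLTKA
pos 37: GAG -> E; peptide=MSSEKFVTLTKAE
pos 40: UAA -> STOP

Answer: MSSEKFVTLTKAE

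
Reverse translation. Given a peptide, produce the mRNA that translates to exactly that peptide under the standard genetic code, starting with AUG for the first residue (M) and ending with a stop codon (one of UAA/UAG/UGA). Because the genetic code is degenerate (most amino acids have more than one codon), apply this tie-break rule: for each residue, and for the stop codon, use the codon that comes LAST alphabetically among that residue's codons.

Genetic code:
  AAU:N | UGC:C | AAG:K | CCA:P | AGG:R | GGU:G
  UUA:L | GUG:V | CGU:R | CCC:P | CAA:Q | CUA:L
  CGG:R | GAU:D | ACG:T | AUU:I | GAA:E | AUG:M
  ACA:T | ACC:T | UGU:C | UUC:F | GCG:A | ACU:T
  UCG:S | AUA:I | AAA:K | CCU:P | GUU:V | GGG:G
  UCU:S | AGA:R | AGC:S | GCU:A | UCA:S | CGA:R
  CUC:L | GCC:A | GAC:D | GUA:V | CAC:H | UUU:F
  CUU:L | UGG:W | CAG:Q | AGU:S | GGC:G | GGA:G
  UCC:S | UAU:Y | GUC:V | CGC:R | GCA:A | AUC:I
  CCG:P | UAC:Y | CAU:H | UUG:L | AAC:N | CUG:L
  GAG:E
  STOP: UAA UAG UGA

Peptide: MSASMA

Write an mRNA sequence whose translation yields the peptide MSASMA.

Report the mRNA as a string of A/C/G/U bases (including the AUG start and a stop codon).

Answer: mRNA: AUGUCUGCUUCUAUGGCUUGA

Derivation:
residue 1: M -> AUG (start codon)
residue 2: S codons sorted = AGC,AGU,UCA,UCC,UCG,UCU -> pick last = UCU
residue 3: A codons sorted = GCA,GCC,GCG,GCU -> pick last = GCU
residue 4: S codons sorted = AGC,AGU,UCA,UCC,UCG,UCU -> pick last = UCU
residue 5: M -> AUG (only codon)
residue 6: A codons sorted = GCA,GCC,GCG,GCU -> pick last = GCU
terminator: stop codons sorted = UAA,UAG,UGA -> pick last = UGA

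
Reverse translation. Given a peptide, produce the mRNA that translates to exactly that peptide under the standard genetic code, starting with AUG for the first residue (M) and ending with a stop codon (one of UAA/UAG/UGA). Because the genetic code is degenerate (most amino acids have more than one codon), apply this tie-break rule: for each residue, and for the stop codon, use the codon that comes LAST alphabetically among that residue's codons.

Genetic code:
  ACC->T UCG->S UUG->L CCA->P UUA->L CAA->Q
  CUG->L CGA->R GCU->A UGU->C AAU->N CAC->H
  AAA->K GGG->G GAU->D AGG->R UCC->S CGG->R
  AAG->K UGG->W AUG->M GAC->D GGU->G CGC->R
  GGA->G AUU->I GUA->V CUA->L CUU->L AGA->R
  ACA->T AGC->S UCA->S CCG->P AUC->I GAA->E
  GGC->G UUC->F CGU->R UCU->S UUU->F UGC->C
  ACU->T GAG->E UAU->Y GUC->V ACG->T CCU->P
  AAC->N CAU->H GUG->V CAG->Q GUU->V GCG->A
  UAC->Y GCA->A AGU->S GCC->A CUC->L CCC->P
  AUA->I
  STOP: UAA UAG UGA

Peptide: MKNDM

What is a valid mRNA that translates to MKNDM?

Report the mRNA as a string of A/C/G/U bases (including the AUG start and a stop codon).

residue 1: M -> AUG (start codon)
residue 2: K codons sorted = AAA,AAG -> pick last = AAG
residue 3: N codons sorted = AAC,AAU -> pick last = AAU
residue 4: D codons sorted = GAC,GAU -> pick last = GAU
residue 5: M -> AUG (only codon)
terminator: stop codons sorted = UAA,UAG,UGA -> pick last = UGA

Answer: mRNA: AUGAAGAAUGAUAUGUGA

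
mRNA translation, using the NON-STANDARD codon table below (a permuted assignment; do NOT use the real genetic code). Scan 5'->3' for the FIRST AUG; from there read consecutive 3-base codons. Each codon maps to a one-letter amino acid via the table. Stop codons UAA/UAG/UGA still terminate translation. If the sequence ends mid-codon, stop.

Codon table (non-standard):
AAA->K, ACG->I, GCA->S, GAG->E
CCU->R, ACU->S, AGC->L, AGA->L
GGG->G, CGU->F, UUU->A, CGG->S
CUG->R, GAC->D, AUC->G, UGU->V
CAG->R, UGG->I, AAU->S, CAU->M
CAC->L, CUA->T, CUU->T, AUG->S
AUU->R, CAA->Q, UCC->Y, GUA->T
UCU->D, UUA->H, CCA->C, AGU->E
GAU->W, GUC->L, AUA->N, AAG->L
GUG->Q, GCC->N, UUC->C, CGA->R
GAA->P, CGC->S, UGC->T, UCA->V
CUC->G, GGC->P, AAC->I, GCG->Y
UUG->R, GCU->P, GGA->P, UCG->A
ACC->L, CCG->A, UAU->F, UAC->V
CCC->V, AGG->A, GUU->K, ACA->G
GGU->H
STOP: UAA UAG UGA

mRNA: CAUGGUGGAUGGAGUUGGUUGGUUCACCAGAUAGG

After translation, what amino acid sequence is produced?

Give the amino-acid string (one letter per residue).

Answer: SQWPKHICLL

Derivation:
start AUG at pos 1
pos 1: AUG -> S; peptide=S
pos 4: GUG -> Q; peptide=SQ
pos 7: GAU -> W; peptide=SQW
pos 10: GGA -> P; peptide=SQWP
pos 13: GUU -> K; peptide=SQWPK
pos 16: GGU -> H; peptide=SQWPKH
pos 19: UGG -> I; peptide=SQWPKHI
pos 22: UUC -> C; peptide=SQWPKHIC
pos 25: ACC -> L; peptide=SQWPKHICL
pos 28: AGA -> L; peptide=SQWPKHICLL
pos 31: UAG -> STOP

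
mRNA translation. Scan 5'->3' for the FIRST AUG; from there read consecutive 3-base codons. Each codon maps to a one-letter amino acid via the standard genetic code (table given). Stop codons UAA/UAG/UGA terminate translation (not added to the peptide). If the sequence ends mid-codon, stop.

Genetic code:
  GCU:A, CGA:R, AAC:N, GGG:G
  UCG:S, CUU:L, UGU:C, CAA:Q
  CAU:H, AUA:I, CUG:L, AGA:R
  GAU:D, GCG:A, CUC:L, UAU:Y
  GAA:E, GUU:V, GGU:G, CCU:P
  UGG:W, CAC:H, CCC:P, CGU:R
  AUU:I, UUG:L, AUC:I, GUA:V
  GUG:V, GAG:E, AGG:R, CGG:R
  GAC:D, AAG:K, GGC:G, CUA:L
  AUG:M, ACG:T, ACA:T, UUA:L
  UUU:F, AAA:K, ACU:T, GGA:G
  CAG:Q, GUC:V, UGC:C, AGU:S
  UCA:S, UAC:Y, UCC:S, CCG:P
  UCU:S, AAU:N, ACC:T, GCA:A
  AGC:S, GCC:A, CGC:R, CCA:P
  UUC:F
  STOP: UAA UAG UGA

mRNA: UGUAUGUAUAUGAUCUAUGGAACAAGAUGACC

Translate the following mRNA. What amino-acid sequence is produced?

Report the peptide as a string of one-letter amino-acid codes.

start AUG at pos 3
pos 3: AUG -> M; peptide=M
pos 6: UAU -> Y; peptide=MY
pos 9: AUG -> M; peptide=MYM
pos 12: AUC -> I; peptide=MYMI
pos 15: UAU -> Y; peptide=MYMIY
pos 18: GGA -> G; peptide=MYMIYG
pos 21: ACA -> T; peptide=MYMIYGT
pos 24: AGA -> R; peptide=MYMIYGTR
pos 27: UGA -> STOP

Answer: MYMIYGTR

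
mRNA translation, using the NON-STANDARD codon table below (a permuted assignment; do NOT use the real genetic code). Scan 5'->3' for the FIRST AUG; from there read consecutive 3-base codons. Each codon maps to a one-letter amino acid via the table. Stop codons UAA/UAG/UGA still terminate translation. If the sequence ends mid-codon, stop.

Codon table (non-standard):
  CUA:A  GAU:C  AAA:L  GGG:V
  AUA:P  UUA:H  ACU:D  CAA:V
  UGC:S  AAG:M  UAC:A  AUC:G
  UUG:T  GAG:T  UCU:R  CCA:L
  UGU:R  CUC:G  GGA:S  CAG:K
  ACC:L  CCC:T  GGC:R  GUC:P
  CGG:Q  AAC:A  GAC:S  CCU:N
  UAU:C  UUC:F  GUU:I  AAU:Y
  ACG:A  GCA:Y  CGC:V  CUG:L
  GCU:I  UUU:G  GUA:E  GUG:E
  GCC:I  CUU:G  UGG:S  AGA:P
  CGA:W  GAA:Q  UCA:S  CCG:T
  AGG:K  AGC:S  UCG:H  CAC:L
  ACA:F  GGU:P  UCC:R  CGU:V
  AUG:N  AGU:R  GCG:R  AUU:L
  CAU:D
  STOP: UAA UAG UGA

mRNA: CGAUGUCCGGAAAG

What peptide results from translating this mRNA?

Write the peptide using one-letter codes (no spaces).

Answer: NRSM

Derivation:
start AUG at pos 2
pos 2: AUG -> N; peptide=N
pos 5: UCC -> R; peptide=NR
pos 8: GGA -> S; peptide=NRS
pos 11: AAG -> M; peptide=NRSM
pos 14: only 0 nt remain (<3), stop (end of mRNA)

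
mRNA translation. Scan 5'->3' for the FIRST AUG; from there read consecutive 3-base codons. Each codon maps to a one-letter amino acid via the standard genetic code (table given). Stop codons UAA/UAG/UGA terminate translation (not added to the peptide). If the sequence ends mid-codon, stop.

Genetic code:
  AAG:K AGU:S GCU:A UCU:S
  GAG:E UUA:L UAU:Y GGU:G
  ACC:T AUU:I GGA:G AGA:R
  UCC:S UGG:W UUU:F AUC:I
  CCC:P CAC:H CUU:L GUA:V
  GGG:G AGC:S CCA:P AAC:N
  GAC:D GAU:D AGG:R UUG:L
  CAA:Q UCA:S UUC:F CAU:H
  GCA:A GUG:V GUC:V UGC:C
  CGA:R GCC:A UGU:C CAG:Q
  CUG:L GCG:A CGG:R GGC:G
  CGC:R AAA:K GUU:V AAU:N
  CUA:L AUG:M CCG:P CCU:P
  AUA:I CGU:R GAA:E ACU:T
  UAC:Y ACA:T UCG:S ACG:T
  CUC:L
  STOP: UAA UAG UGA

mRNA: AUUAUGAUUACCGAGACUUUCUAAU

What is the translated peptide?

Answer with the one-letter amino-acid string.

Answer: MITETF

Derivation:
start AUG at pos 3
pos 3: AUG -> M; peptide=M
pos 6: AUU -> I; peptide=MI
pos 9: ACC -> T; peptide=MIT
pos 12: GAG -> E; peptide=MITE
pos 15: ACU -> T; peptide=MITET
pos 18: UUC -> F; peptide=MITETF
pos 21: UAA -> STOP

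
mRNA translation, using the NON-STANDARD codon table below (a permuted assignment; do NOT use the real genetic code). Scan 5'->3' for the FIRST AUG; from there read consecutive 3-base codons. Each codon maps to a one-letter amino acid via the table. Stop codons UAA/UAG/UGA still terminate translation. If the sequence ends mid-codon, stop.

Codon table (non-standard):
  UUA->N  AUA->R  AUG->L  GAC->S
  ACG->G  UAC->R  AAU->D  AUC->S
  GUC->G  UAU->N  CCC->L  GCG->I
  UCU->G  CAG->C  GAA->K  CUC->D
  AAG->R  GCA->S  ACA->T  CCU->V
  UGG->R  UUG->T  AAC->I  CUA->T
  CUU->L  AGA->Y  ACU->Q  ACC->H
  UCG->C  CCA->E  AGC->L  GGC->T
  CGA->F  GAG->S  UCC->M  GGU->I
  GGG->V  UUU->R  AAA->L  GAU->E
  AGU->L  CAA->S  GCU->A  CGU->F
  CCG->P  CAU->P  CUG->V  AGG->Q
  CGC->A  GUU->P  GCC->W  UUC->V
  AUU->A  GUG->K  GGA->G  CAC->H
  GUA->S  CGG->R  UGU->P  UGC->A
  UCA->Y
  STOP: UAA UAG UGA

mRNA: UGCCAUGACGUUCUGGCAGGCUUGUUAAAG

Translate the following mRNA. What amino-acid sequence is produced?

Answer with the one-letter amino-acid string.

start AUG at pos 4
pos 4: AUG -> L; peptide=L
pos 7: ACG -> G; peptide=LG
pos 10: UUC -> V; peptide=LGV
pos 13: UGG -> R; peptide=LGVR
pos 16: CAG -> C; peptide=LGVRC
pos 19: GCU -> A; peptide=LGVRCA
pos 22: UGU -> P; peptide=LGVRCAP
pos 25: UAA -> STOP

Answer: LGVRCAP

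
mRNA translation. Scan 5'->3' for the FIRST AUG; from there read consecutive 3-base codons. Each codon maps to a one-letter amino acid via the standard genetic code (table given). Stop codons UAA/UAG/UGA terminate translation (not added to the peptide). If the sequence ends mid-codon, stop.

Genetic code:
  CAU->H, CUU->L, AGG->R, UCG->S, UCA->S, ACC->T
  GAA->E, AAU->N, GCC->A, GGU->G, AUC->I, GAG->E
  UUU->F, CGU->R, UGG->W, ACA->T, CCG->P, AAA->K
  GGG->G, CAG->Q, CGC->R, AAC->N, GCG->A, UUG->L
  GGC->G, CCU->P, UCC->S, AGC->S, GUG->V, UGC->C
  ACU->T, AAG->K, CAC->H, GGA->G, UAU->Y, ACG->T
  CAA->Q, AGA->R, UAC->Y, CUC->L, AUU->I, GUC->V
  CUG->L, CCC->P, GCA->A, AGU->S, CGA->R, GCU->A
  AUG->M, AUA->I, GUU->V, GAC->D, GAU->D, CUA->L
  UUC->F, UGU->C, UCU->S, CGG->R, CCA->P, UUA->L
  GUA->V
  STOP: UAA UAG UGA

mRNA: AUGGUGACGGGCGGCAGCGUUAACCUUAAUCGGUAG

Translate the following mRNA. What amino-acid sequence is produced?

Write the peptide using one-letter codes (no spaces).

Answer: MVTGGSVNLNR

Derivation:
start AUG at pos 0
pos 0: AUG -> M; peptide=M
pos 3: GUG -> V; peptide=MV
pos 6: ACG -> T; peptide=MVT
pos 9: GGC -> G; peptide=MVTG
pos 12: GGC -> G; peptide=MVTGG
pos 15: AGC -> S; peptide=MVTGGS
pos 18: GUU -> V; peptide=MVTGGSV
pos 21: AAC -> N; peptide=MVTGGSVN
pos 24: CUU -> L; peptide=MVTGGSVNL
pos 27: AAU -> N; peptide=MVTGGSVNLN
pos 30: CGG -> R; peptide=MVTGGSVNLNR
pos 33: UAG -> STOP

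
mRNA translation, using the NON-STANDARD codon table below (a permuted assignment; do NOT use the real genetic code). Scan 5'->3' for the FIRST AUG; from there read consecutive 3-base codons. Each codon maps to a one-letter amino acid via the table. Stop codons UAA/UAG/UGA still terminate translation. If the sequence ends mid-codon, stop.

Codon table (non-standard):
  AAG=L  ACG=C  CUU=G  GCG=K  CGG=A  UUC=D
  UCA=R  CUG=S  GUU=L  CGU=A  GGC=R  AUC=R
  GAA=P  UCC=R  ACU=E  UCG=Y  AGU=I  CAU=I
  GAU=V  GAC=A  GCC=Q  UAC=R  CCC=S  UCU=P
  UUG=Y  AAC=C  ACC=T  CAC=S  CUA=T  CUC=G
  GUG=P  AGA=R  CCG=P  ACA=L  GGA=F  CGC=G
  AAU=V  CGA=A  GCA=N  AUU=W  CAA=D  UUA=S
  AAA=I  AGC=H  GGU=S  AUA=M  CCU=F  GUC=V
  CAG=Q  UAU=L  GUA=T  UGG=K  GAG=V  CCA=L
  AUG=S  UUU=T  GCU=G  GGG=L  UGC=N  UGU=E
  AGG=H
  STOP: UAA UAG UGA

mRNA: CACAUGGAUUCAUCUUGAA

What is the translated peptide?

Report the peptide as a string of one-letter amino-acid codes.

start AUG at pos 3
pos 3: AUG -> S; peptide=S
pos 6: GAU -> V; peptide=SV
pos 9: UCA -> R; peptide=SVR
pos 12: UCU -> P; peptide=SVRP
pos 15: UGA -> STOP

Answer: SVRP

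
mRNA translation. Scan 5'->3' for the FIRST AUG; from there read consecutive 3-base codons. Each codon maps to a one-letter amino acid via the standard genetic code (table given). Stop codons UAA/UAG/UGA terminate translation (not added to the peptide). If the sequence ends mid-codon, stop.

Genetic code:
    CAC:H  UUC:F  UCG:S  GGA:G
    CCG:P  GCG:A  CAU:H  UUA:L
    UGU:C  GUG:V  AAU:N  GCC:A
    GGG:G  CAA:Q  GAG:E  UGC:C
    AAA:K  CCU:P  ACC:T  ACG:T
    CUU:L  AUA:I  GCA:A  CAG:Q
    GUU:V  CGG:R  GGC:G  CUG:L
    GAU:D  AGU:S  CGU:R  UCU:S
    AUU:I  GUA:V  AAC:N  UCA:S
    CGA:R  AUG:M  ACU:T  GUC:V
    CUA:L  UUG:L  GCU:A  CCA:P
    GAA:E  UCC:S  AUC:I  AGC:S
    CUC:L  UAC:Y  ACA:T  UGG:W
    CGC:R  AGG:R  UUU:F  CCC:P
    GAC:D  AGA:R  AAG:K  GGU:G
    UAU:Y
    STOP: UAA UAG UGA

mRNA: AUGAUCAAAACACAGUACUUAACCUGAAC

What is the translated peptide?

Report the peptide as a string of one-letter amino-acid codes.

Answer: MIKTQYLT

Derivation:
start AUG at pos 0
pos 0: AUG -> M; peptide=M
pos 3: AUC -> I; peptide=MI
pos 6: AAA -> K; peptide=MIK
pos 9: ACA -> T; peptide=MIKT
pos 12: CAG -> Q; peptide=MIKTQ
pos 15: UAC -> Y; peptide=MIKTQY
pos 18: UUA -> L; peptide=MIKTQYL
pos 21: ACC -> T; peptide=MIKTQYLT
pos 24: UGA -> STOP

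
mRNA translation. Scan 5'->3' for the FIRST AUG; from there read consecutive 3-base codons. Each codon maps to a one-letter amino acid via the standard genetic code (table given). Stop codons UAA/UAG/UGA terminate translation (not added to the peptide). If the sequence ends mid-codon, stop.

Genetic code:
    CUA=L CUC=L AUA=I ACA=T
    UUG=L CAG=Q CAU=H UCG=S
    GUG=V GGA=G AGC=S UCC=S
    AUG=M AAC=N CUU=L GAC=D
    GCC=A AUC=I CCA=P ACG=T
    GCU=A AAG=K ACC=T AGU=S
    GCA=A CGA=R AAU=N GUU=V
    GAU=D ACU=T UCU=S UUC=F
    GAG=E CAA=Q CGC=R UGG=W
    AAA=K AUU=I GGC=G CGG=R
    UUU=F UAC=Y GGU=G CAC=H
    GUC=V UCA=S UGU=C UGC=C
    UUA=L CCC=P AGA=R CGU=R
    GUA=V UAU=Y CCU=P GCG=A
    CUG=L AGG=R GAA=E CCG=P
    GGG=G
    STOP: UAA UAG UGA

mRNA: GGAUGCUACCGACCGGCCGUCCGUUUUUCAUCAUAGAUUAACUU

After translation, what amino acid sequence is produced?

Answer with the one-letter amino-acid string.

start AUG at pos 2
pos 2: AUG -> M; peptide=M
pos 5: CUA -> L; peptide=ML
pos 8: CCG -> P; peptide=MLP
pos 11: ACC -> T; peptide=MLPT
pos 14: GGC -> G; peptide=MLPTG
pos 17: CGU -> R; peptide=MLPTGR
pos 20: CCG -> P; peptide=MLPTGRP
pos 23: UUU -> F; peptide=MLPTGRPF
pos 26: UUC -> F; peptide=MLPTGRPFF
pos 29: AUC -> I; peptide=MLPTGRPFFI
pos 32: AUA -> I; peptide=MLPTGRPFFII
pos 35: GAU -> D; peptide=MLPTGRPFFIID
pos 38: UAA -> STOP

Answer: MLPTGRPFFIID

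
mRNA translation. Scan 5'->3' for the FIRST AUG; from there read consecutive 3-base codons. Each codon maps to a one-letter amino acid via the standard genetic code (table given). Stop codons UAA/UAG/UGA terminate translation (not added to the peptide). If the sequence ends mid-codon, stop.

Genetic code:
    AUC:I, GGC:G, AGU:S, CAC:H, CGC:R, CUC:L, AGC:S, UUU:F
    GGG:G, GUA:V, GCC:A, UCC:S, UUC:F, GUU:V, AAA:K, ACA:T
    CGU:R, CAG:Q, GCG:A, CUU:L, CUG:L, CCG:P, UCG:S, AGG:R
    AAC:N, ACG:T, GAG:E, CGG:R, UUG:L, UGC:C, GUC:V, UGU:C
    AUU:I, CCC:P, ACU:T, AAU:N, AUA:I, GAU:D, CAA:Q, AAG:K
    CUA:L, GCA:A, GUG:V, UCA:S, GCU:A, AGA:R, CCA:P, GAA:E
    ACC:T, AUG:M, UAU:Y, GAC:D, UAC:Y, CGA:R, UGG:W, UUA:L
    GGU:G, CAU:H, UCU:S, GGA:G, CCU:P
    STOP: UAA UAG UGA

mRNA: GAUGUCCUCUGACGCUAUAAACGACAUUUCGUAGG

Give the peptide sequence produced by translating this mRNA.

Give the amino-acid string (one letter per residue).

start AUG at pos 1
pos 1: AUG -> M; peptide=M
pos 4: UCC -> S; peptide=MS
pos 7: UCU -> S; peptide=MSS
pos 10: GAC -> D; peptide=MSSD
pos 13: GCU -> A; peptide=MSSDA
pos 16: AUA -> I; peptide=MSSDAI
pos 19: AAC -> N; peptide=MSSDAIN
pos 22: GAC -> D; peptide=MSSDAIND
pos 25: AUU -> I; peptide=MSSDAINDI
pos 28: UCG -> S; peptide=MSSDAINDIS
pos 31: UAG -> STOP

Answer: MSSDAINDIS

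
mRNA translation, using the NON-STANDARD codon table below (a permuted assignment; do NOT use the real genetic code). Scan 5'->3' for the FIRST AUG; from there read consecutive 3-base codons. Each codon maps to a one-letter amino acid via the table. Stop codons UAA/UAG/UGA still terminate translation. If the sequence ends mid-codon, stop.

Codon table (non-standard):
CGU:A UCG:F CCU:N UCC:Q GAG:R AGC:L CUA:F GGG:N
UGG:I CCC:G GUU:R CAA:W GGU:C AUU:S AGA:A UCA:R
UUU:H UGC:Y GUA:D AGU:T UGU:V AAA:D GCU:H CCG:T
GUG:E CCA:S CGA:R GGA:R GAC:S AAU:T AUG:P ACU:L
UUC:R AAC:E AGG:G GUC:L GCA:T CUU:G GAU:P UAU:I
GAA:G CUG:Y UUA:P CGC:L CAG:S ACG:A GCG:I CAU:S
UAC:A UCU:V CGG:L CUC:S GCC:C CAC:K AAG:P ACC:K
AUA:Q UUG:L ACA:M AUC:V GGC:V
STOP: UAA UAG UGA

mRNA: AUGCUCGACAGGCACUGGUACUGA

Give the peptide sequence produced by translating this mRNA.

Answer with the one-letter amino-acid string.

start AUG at pos 0
pos 0: AUG -> P; peptide=P
pos 3: CUC -> S; peptide=PS
pos 6: GAC -> S; peptide=PSS
pos 9: AGG -> G; peptide=PSSG
pos 12: CAC -> K; peptide=PSSGK
pos 15: UGG -> I; peptide=PSSGKI
pos 18: UAC -> A; peptide=PSSGKIA
pos 21: UGA -> STOP

Answer: PSSGKIA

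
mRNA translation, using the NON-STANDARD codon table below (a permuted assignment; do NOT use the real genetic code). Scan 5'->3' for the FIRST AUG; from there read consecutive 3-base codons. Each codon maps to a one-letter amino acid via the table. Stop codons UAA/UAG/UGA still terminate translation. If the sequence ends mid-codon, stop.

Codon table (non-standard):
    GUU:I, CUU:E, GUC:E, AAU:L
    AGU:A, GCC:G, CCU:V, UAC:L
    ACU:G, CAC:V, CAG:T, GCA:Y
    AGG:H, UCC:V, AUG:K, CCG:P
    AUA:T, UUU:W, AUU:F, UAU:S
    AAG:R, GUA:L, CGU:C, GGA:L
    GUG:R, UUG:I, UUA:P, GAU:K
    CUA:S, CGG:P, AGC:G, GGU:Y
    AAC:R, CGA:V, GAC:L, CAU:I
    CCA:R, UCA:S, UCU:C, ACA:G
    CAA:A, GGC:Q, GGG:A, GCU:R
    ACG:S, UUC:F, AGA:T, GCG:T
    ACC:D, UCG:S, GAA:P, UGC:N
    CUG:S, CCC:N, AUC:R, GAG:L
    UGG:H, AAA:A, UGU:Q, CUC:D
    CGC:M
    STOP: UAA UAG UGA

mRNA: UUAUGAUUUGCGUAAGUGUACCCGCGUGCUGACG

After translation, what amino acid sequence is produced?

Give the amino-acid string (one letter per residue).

start AUG at pos 2
pos 2: AUG -> K; peptide=K
pos 5: AUU -> F; peptide=KF
pos 8: UGC -> N; peptide=KFN
pos 11: GUA -> L; peptide=KFNL
pos 14: AGU -> A; peptide=KFNLA
pos 17: GUA -> L; peptide=KFNLAL
pos 20: CCC -> N; peptide=KFNLALN
pos 23: GCG -> T; peptide=KFNLALNT
pos 26: UGC -> N; peptide=KFNLALNTN
pos 29: UGA -> STOP

Answer: KFNLALNTN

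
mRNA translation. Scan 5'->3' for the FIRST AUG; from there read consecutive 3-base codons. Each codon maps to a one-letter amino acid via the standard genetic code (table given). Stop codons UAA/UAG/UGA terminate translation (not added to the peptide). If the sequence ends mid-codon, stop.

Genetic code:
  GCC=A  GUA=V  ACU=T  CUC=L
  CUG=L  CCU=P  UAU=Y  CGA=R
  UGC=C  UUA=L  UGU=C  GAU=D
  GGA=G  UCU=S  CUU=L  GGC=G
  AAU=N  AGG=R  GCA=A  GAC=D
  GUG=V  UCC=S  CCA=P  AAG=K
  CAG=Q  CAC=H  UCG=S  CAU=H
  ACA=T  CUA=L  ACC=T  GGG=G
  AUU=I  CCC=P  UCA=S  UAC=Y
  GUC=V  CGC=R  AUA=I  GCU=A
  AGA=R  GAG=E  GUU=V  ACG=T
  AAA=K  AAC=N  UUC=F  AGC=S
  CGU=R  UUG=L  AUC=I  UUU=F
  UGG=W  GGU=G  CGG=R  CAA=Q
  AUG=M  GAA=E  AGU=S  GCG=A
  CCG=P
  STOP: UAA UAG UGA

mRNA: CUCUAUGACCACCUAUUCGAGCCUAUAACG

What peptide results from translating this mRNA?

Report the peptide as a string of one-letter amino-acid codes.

Answer: MTTYSSL

Derivation:
start AUG at pos 4
pos 4: AUG -> M; peptide=M
pos 7: ACC -> T; peptide=MT
pos 10: ACC -> T; peptide=MTT
pos 13: UAU -> Y; peptide=MTTY
pos 16: UCG -> S; peptide=MTTYS
pos 19: AGC -> S; peptide=MTTYSS
pos 22: CUA -> L; peptide=MTTYSSL
pos 25: UAA -> STOP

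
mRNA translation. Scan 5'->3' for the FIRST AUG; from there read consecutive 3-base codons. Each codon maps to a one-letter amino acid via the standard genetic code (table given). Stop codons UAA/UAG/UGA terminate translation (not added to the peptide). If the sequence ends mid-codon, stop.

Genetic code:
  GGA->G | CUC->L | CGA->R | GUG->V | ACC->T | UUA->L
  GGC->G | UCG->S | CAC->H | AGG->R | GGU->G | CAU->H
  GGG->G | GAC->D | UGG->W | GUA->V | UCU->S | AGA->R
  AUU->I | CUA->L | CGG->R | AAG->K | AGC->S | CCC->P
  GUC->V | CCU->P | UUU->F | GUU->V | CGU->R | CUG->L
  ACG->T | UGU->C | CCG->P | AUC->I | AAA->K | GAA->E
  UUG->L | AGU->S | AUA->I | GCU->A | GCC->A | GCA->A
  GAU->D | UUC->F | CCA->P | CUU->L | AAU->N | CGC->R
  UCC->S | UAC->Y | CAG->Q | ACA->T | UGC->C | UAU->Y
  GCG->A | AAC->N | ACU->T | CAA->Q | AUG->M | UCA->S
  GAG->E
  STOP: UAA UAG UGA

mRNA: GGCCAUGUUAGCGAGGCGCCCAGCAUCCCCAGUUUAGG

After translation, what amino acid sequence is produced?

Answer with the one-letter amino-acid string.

start AUG at pos 4
pos 4: AUG -> M; peptide=M
pos 7: UUA -> L; peptide=ML
pos 10: GCG -> A; peptide=MLA
pos 13: AGG -> R; peptide=MLAR
pos 16: CGC -> R; peptide=MLARR
pos 19: CCA -> P; peptide=MLARRP
pos 22: GCA -> A; peptide=MLARRPA
pos 25: UCC -> S; peptide=MLARRPAS
pos 28: CCA -> P; peptide=MLARRPASP
pos 31: GUU -> V; peptide=MLARRPASPV
pos 34: UAG -> STOP

Answer: MLARRPASPV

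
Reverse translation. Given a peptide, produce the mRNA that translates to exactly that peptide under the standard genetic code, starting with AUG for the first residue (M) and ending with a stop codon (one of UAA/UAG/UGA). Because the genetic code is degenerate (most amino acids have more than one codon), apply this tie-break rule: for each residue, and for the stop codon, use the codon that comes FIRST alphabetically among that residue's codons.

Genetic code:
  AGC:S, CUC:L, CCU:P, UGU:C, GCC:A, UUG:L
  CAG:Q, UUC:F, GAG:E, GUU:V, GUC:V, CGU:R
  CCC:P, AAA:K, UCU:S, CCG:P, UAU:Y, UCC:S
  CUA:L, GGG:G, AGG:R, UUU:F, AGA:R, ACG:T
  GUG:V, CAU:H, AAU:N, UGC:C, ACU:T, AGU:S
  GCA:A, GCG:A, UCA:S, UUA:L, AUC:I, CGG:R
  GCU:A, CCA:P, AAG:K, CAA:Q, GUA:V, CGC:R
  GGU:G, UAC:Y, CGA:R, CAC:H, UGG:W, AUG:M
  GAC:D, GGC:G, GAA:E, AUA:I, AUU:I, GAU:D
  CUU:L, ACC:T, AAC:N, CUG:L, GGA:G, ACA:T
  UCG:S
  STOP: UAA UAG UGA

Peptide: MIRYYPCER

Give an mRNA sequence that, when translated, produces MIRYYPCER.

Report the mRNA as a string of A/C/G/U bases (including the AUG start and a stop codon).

Answer: mRNA: AUGAUAAGAUACUACCCAUGCGAAAGAUAA

Derivation:
residue 1: M -> AUG (start codon)
residue 2: I codons sorted = AUA,AUC,AUU -> pick first = AUA
residue 3: R codons sorted = AGA,AGG,CGA,CGC,CGG,CGU -> pick first = AGA
residue 4: Y codons sorted = UAC,UAU -> pick first = UAC
residue 5: Y codons sorted = UAC,UAU -> pick first = UAC
residue 6: P codons sorted = CCA,CCC,CCG,CCU -> pick first = CCA
residue 7: C codons sorted = UGC,UGU -> pick first = UGC
residue 8: E codons sorted = GAA,GAG -> pick first = GAA
residue 9: R codons sorted = AGA,AGG,CGA,CGC,CGG,CGU -> pick first = AGA
terminator: stop codons sorted = UAA,UAG,UGA -> pick first = UAA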